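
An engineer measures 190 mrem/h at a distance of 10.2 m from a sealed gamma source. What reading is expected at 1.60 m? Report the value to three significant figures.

7720 mrem/h

By the inverse-square law, the rate at 1.60 m is
190 × (10.2/1.60)² = 190 × 40.64 = 7722 mrem/h.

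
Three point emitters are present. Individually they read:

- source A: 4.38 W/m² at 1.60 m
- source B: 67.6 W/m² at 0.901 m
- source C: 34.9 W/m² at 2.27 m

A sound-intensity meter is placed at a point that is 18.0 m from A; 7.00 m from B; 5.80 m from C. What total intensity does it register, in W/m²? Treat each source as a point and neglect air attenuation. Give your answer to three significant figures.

By superposition, sum each source's inverse-square contribution:
A: 4.38 × (1.60/18.0)² = 0.03461 W/m²
B: 67.6 × (0.901/7.00)² = 1.120 W/m²
C: 34.9 × (2.27/5.80)² = 5.346 W/m²
Total = 0.03461 + 1.120 + 5.346 = 6.501 W/m².

6.50 W/m²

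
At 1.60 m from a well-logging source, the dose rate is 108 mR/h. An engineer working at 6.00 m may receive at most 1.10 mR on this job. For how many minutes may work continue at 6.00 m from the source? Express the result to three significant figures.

Using I₁d₁² = I₂d₂², rate at 6.00 m:
108 × (1.60/6.00)² = 108 × 0.07111 = 7.680 mR/h.
Stay time = 1.10 mR ÷ 7.680 mR/h = 0.1432 h = 8.592 min.

8.59 min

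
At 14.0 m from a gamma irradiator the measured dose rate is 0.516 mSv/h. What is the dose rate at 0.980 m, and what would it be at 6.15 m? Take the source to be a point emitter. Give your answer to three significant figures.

Using I₁d₁² = I₂d₂²,
At 0.980 m: (14.0/0.980)² = 204.1, so 0.516 × 204.1 = 105.3 mSv/h
At 6.15 m: 105.3 × (0.980/6.15)² = 105.3 × 0.02539 = 2.674 mSv/h.

105 mSv/h; 2.67 mSv/h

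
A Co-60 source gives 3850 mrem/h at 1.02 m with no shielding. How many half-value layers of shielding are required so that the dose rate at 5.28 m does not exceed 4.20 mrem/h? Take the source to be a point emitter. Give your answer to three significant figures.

5.10 half-value layers

At 5.28 m, distance alone gives 3850 × (1.02/5.28)² = 3850 × 0.03732 = 143.7 mrem/h.
Further attenuation needed: 143.7/4.20 = 34.21.
n = log₂(34.21) = 5.096 half-value layers.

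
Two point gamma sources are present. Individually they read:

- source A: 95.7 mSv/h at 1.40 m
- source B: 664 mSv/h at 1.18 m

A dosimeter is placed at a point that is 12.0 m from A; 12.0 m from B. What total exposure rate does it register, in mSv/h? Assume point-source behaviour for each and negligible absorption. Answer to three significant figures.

7.72 mSv/h

By superposition, sum each source's inverse-square contribution:
A: 95.7 × (1.40/12.0)² = 1.303 mSv/h
B: 664 × (1.18/12.0)² = 6.421 mSv/h
Total = 1.303 + 6.421 = 7.724 mSv/h.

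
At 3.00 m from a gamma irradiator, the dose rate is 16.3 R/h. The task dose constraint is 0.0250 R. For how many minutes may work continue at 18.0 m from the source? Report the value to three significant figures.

Since intensity falls as 1/r², rate at 18.0 m:
(3.00/18.0)² = 0.02778, so 16.3 × 0.02778 = 0.4528 R/h.
Stay time = 0.0250 R ÷ 0.4528 R/h = 0.05521 h = 3.313 min.

3.31 min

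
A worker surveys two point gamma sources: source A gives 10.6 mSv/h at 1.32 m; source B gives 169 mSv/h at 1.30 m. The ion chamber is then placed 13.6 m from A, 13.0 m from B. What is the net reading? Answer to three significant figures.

By superposition, sum each source's inverse-square contribution:
A: 10.6 × (1.32/13.6)² = 0.09986 mSv/h
B: 169 × (1.30/13.0)² = 1.690 mSv/h
Total = 0.09986 + 1.690 = 1.790 mSv/h.

1.79 mSv/h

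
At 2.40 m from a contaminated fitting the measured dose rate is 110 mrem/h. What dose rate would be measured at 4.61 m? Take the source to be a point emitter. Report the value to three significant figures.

29.8 mrem/h

Applying the 1/r² law, scaling from 2.40 m to 4.61 m:
110 × (2.40/4.61)² = 110 × 0.2710 = 29.81 mrem/h.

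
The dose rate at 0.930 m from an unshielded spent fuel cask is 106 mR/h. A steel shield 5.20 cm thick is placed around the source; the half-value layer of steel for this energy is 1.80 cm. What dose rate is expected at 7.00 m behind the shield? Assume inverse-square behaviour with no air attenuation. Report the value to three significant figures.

0.253 mR/h

Distance alone: (0.930/7.00)² = 0.01765, so 106 × 0.01765 = 1.871 mR/h.
Shield: 5.20/1.80 = 2.889 half-value layers → attenuation 2^(−2.889) = 0.1350.
Combined: 1.871 × 0.1350 = 0.2526 mR/h.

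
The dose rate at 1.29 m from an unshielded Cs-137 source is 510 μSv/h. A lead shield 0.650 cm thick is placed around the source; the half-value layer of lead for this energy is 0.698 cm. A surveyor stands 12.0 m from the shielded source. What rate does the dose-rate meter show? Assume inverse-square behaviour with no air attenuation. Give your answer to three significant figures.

3.09 μSv/h

Distance alone: 510 × (1.29/12.0)² = 510 × 0.01156 = 5.896 μSv/h.
Shield: 0.650/0.698 = 0.9312 half-value layers → attenuation 2^(−0.9312) = 0.5244.
Combined: 5.896 × 0.5244 = 3.092 μSv/h.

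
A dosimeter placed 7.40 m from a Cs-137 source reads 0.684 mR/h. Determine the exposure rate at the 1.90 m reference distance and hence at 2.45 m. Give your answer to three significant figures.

Intensity scales as (d₁/d₂)², so
At 1.90 m: (7.40/1.90)² = 15.17, so 0.684 × 15.17 = 10.38 mR/h
At 2.45 m: 10.38 × (1.90/2.45)² = 10.38 × 0.6014 = 6.243 mR/h.

10.4 mR/h; 6.24 mR/h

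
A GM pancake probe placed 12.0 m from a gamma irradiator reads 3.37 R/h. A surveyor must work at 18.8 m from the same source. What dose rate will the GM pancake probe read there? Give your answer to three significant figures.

Since intensity falls as 1/r², scaling from 12.0 m to 18.8 m:
(12.0/18.8)² = 0.4074, so 3.37 × 0.4074 = 1.373 R/h.

1.37 R/h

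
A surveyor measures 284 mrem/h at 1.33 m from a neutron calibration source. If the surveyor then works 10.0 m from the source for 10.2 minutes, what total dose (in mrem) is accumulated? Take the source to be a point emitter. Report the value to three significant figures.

0.854 mrem

Intensity scales as (d₁/d₂)², so rate at 10.0 m:
(1.33/10.0)² = 0.01769, so 284 × 0.01769 = 5.024 mrem/h.
Dose = rate × time = 5.024 mrem/h × 0.1700 h = 0.8541 mrem.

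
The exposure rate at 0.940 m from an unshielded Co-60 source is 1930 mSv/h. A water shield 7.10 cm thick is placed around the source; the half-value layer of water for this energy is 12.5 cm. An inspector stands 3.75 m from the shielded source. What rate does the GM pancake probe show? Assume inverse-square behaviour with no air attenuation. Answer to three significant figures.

81.8 mSv/h

Distance alone: 1930 × (0.940/3.75)² = 1930 × 0.06283 = 121.3 mSv/h.
Shield: 7.10/12.5 = 0.5680 half-value layers → attenuation 2^(−0.5680) = 0.6746.
Combined: 121.3 × 0.6746 = 81.83 mSv/h.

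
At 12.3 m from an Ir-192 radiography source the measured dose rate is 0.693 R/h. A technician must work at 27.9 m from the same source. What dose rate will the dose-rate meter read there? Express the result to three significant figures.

By the inverse-square law, scaling from 12.3 m to 27.9 m:
(12.3/27.9)² = 0.1944, so 0.693 × 0.1944 = 0.1347 R/h.

0.135 R/h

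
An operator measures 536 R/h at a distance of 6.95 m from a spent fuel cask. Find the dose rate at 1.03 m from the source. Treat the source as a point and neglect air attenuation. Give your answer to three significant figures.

24400 R/h

Intensity scales as (d₁/d₂)², so the rate at 1.03 m is
536 × (6.95/1.03)² = 536 × 45.53 = 24400 R/h.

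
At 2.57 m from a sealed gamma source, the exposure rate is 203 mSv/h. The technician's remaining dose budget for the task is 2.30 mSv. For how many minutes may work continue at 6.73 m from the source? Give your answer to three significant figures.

4.66 min

Applying the 1/r² law, rate at 6.73 m:
(2.57/6.73)² = 0.1458, so 203 × 0.1458 = 29.60 mSv/h.
Stay time = 2.30 mSv ÷ 29.60 mSv/h = 0.07770 h = 4.662 min.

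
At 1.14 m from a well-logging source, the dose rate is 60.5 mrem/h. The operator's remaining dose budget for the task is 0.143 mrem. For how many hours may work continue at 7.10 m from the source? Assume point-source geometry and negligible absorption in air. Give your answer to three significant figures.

By the inverse-square law, rate at 7.10 m:
(1.14/7.10)² = 0.02578, so 60.5 × 0.02578 = 1.560 mrem/h.
Stay time = 0.143 mrem ÷ 1.560 mrem/h = 0.09167 h.

0.0917 h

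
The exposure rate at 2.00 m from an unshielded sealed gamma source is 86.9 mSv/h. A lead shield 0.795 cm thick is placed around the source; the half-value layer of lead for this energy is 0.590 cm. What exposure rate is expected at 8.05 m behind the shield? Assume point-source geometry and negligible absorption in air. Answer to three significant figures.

2.11 mSv/h

Distance alone: (2.00/8.05)² = 0.06173, so 86.9 × 0.06173 = 5.364 mSv/h.
Shield: 0.795/0.590 = 1.347 half-value layers → attenuation 2^(−1.347) = 0.3931.
Combined: 5.364 × 0.3931 = 2.109 mSv/h.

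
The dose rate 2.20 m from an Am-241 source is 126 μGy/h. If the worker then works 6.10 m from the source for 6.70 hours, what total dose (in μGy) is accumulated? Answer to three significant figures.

Intensity scales as (d₁/d₂)², so rate at 6.10 m:
(2.20/6.10)² = 0.1301, so 126 × 0.1301 = 16.39 μGy/h.
Dose = rate × time = 16.39 μGy/h × 6.700 h = 109.8 μGy.

110 μGy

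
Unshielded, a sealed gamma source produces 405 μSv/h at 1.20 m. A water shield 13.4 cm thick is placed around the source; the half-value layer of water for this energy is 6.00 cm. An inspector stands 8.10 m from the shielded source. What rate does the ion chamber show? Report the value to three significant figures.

1.89 μSv/h

Distance alone: 405 × (1.20/8.10)² = 405 × 0.02195 = 8.890 μSv/h.
Shield: 13.4/6.00 = 2.233 half-value layers → attenuation 2^(−2.233) = 0.2127.
Combined: 8.890 × 0.2127 = 1.891 μSv/h.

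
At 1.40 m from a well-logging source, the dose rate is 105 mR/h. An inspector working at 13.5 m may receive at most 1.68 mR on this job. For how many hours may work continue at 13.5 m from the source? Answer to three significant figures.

1.49 h

Using I₁d₁² = I₂d₂², rate at 13.5 m:
105 × (1.40/13.5)² = 105 × 0.01075 = 1.129 mR/h.
Stay time = 1.68 mR ÷ 1.129 mR/h = 1.488 h.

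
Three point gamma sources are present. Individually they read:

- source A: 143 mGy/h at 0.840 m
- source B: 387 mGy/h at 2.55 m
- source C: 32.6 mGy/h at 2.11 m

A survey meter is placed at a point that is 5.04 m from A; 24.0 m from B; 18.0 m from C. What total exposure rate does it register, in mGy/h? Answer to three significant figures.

8.79 mGy/h

Each source contributes Iᵢ·(dᵢ/rᵢ)²; contributions add.
A: 143 × (0.840/5.04)² = 3.972 mGy/h
B: 387 × (2.55/24.0)² = 4.369 mGy/h
C: 32.6 × (2.11/18.0)² = 0.4480 mGy/h
Total = 3.972 + 4.369 + 0.4480 = 8.789 mGy/h.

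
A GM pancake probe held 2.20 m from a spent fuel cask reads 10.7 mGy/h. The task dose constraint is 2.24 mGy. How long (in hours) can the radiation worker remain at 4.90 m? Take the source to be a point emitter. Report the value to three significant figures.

1.04 h

Using I₁d₁² = I₂d₂², rate at 4.90 m:
(2.20/4.90)² = 0.2016, so 10.7 × 0.2016 = 2.157 mGy/h.
Stay time = 2.24 mGy ÷ 2.157 mGy/h = 1.038 h.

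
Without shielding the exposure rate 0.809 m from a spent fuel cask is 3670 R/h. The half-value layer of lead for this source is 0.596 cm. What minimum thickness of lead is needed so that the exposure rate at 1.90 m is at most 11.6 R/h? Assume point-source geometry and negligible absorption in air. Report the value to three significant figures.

3.48 cm

At 1.90 m, distance alone gives (0.809/1.90)² = 0.1813, so 3670 × 0.1813 = 665.4 R/h.
Further attenuation needed: 665.4/11.6 = 57.36.
n = log₂(57.36) = 5.842 half-value layers.
Thickness = 5.842 × 0.596 cm = 3.482 cm.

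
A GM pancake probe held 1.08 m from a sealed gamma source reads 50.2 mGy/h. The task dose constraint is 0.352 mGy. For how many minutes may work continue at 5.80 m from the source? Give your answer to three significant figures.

12.1 min

Using I₁d₁² = I₂d₂², rate at 5.80 m:
(1.08/5.80)² = 0.03467, so 50.2 × 0.03467 = 1.740 mGy/h.
Stay time = 0.352 mGy ÷ 1.740 mGy/h = 0.2023 h = 12.14 min.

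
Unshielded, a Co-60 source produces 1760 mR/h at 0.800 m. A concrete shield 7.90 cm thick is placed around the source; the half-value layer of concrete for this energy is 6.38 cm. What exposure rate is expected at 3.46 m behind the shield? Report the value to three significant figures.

39.9 mR/h

Distance alone: (0.800/3.46)² = 0.05346, so 1760 × 0.05346 = 94.09 mR/h.
Shield: 7.90/6.38 = 1.238 half-value layers → attenuation 2^(−1.238) = 0.4240.
Combined: 94.09 × 0.4240 = 39.89 mR/h.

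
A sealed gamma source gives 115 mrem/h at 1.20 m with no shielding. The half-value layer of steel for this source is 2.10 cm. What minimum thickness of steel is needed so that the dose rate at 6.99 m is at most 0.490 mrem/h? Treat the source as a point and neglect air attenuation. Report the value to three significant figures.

At 6.99 m, distance alone gives 115 × (1.20/6.99)² = 115 × 0.02947 = 3.389 mrem/h.
Further attenuation needed: 3.389/0.490 = 6.916.
n = log₂(6.916) = 2.790 half-value layers.
Thickness = 2.790 × 2.10 cm = 5.859 cm.

5.86 cm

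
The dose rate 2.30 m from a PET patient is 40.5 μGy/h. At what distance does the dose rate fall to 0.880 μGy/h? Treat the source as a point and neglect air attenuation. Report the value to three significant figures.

Applying the 1/r² law, d₂ = d₁·√(I₁/I₂).
I₁/I₂ = 40.5/0.880 = 46.02, so d₂ = 2.30 × √46.02 = 15.60 m.

15.6 m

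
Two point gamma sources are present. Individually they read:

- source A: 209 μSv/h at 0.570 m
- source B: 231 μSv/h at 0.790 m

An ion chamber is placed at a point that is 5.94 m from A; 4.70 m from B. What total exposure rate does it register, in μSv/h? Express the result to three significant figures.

Each source contributes Iᵢ·(dᵢ/rᵢ)²; contributions add.
A: 209 × (0.570/5.94)² = 1.925 μSv/h
B: 231 × (0.790/4.70)² = 6.526 μSv/h
Total = 1.925 + 6.526 = 8.451 μSv/h.

8.45 μSv/h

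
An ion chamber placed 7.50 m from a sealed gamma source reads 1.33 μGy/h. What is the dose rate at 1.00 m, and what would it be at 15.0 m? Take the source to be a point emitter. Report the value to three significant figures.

74.8 μGy/h; 0.333 μGy/h

Using I₁d₁² = I₂d₂²,
At 1.00 m: 1.33 × (7.50/1.00)² = 1.33 × 56.25 = 74.81 μGy/h
At 15.0 m: 74.81 × (1.00/15.0)² = 74.81 × 0.004444 = 0.3325 μGy/h.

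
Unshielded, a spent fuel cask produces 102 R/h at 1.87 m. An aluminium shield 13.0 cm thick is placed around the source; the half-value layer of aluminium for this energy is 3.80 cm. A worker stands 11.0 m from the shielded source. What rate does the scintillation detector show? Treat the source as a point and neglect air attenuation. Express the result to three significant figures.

0.275 R/h

Distance alone: 102 × (1.87/11.0)² = 102 × 0.02890 = 2.948 R/h.
Shield: 13.0/3.80 = 3.421 half-value layers → attenuation 2^(−3.421) = 0.09336.
Combined: 2.948 × 0.09336 = 0.2752 R/h.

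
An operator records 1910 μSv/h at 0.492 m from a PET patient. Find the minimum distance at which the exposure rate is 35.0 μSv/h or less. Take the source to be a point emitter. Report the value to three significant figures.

Using I₁d₁² = I₂d₂², d₂ = d₁·√(I₁/I₂).
I₁/I₂ = 1910/35.0 = 54.57, so d₂ = 0.492 × √54.57 = 3.634 m.

3.63 m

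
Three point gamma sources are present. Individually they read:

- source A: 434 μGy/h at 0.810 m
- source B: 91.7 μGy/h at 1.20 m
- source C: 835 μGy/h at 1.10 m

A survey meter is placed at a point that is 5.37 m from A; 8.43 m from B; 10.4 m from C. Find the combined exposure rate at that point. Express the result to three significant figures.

Each source contributes Iᵢ·(dᵢ/rᵢ)²; contributions add.
A: 434 × (0.810/5.37)² = 9.874 μGy/h
B: 91.7 × (1.20/8.43)² = 1.858 μGy/h
C: 835 × (1.10/10.4)² = 9.341 μGy/h
Total = 9.874 + 1.858 + 9.341 = 21.07 μGy/h.

21.1 μGy/h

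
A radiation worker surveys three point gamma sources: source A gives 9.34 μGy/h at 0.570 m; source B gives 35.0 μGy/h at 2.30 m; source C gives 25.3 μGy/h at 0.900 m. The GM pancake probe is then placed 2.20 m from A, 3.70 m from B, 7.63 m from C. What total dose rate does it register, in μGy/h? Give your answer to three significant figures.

By superposition, sum each source's inverse-square contribution:
A: 9.34 × (0.570/2.20)² = 0.6270 μGy/h
B: 35.0 × (2.30/3.70)² = 13.52 μGy/h
C: 25.3 × (0.900/7.63)² = 0.3520 μGy/h
Total = 0.6270 + 13.52 + 0.3520 = 14.50 μGy/h.

14.5 μGy/h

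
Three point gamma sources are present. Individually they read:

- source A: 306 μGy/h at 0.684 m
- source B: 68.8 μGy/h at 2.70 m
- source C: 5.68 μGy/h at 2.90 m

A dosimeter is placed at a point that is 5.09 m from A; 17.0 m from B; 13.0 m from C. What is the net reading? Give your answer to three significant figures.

Each source contributes Iᵢ·(dᵢ/rᵢ)²; contributions add.
A: 306 × (0.684/5.09)² = 5.526 μGy/h
B: 68.8 × (2.70/17.0)² = 1.735 μGy/h
C: 5.68 × (2.90/13.0)² = 0.2827 μGy/h
Total = 5.526 + 1.735 + 0.2827 = 7.544 μGy/h.

7.54 μGy/h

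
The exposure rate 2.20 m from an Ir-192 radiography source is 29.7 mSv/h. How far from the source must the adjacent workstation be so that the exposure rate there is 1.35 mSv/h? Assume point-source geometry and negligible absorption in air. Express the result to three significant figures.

10.3 m

Using I₁d₁² = I₂d₂², d₂ = d₁·√(I₁/I₂).
I₁/I₂ = 29.7/1.35 = 22.00, so d₂ = 2.20 × √22.00 = 10.32 m.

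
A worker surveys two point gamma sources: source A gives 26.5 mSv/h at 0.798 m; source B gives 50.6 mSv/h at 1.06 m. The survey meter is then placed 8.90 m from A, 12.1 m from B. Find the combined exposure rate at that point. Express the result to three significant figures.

By superposition, sum each source's inverse-square contribution:
A: 26.5 × (0.798/8.90)² = 0.2130 mSv/h
B: 50.6 × (1.06/12.1)² = 0.3883 mSv/h
Total = 0.2130 + 0.3883 = 0.6013 mSv/h.

0.601 mSv/h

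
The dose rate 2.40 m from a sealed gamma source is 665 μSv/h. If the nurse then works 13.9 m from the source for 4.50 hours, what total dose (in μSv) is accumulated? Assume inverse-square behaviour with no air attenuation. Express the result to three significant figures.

Since intensity falls as 1/r², rate at 13.9 m:
(2.40/13.9)² = 0.02981, so 665 × 0.02981 = 19.82 μSv/h.
Dose = rate × time = 19.82 μSv/h × 4.500 h = 89.19 μSv.

89.2 μSv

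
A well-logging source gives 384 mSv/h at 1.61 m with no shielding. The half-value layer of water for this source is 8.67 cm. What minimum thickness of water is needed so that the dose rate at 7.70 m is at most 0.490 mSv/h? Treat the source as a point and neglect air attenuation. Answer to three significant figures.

At 7.70 m, distance alone gives (1.61/7.70)² = 0.04372, so 384 × 0.04372 = 16.79 mSv/h.
Further attenuation needed: 16.79/0.490 = 34.27.
n = log₂(34.27) = 5.099 half-value layers.
Thickness = 5.099 × 8.67 cm = 44.21 cm.

44.2 cm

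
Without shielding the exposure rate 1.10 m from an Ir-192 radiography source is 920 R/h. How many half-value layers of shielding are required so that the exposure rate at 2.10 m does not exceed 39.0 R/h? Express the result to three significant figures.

2.69 half-value layers

At 2.10 m, distance alone gives 920 × (1.10/2.10)² = 920 × 0.2744 = 252.4 R/h.
Further attenuation needed: 252.4/39.0 = 6.472.
n = log₂(6.472) = 2.694 half-value layers.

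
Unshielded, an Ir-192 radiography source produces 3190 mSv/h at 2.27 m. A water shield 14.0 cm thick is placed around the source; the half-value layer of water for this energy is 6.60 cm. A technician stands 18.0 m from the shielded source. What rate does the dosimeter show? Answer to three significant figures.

11.7 mSv/h

Distance alone: 3190 × (2.27/18.0)² = 3190 × 0.01590 = 50.72 mSv/h.
Shield: 14.0/6.60 = 2.121 half-value layers → attenuation 2^(−2.121) = 0.2299.
Combined: 50.72 × 0.2299 = 11.66 mSv/h.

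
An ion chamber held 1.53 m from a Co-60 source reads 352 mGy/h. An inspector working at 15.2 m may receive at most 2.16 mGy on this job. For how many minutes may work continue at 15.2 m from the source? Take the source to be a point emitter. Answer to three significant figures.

36.3 min

Since intensity falls as 1/r², rate at 15.2 m:
(1.53/15.2)² = 0.01013, so 352 × 0.01013 = 3.566 mGy/h.
Stay time = 2.16 mGy ÷ 3.566 mGy/h = 0.6057 h = 36.34 min.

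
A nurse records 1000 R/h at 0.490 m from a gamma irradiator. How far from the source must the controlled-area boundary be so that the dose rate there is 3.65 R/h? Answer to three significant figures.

Intensity scales as (d₁/d₂)², so d₂ = d₁·√(I₁/I₂).
I₁/I₂ = 1000/3.65 = 274.0, so d₂ = 0.490 × √274.0 = 8.111 m.

8.11 m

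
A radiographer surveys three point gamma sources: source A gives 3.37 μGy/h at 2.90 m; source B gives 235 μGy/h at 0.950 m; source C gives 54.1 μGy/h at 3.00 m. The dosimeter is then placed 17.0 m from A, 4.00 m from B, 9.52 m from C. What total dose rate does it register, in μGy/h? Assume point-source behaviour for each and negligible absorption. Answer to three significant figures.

18.7 μGy/h

By superposition, sum each source's inverse-square contribution:
A: 3.37 × (2.90/17.0)² = 0.09807 μGy/h
B: 235 × (0.950/4.00)² = 13.26 μGy/h
C: 54.1 × (3.00/9.52)² = 5.372 μGy/h
Total = 0.09807 + 13.26 + 5.372 = 18.73 μGy/h.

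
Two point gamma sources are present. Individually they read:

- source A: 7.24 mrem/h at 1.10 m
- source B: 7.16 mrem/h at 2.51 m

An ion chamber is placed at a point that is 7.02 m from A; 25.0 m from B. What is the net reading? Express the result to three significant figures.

Each source contributes Iᵢ·(dᵢ/rᵢ)²; contributions add.
A: 7.24 × (1.10/7.02)² = 0.1778 mrem/h
B: 7.16 × (2.51/25.0)² = 0.07217 mrem/h
Total = 0.1778 + 0.07217 = 0.2500 mrem/h.

0.250 mrem/h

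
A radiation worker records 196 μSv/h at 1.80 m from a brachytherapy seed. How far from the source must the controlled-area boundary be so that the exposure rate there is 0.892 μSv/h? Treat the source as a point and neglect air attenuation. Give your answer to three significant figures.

Applying the 1/r² law, d₂ = d₁·√(I₁/I₂).
I₁/I₂ = 196/0.892 = 219.7, so d₂ = 1.80 × √219.7 = 26.68 m.

26.7 m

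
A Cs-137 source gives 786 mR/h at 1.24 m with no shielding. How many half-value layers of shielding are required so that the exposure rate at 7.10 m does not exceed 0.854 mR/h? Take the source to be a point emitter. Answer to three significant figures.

4.81 half-value layers

At 7.10 m, distance alone gives (1.24/7.10)² = 0.03050, so 786 × 0.03050 = 23.97 mR/h.
Further attenuation needed: 23.97/0.854 = 28.07.
n = log₂(28.07) = 4.811 half-value layers.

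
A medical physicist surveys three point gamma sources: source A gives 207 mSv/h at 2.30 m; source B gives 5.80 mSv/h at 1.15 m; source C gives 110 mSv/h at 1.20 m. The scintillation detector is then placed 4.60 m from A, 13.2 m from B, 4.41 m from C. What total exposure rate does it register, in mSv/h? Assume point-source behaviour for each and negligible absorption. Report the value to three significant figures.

Each source contributes Iᵢ·(dᵢ/rᵢ)²; contributions add.
A: 207 × (2.30/4.60)² = 51.75 mSv/h
B: 5.80 × (1.15/13.2)² = 0.04402 mSv/h
C: 110 × (1.20/4.41)² = 8.145 mSv/h
Total = 51.75 + 0.04402 + 8.145 = 59.94 mSv/h.

59.9 mSv/h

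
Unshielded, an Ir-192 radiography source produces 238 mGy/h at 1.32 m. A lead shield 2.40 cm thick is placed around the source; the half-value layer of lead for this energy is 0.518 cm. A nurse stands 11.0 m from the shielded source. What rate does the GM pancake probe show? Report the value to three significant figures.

0.138 mGy/h

Distance alone: 238 × (1.32/11.0)² = 238 × 0.01440 = 3.427 mGy/h.
Shield: 2.40/0.518 = 4.633 half-value layers → attenuation 2^(−4.633) = 0.04030.
Combined: 3.427 × 0.04030 = 0.1381 mGy/h.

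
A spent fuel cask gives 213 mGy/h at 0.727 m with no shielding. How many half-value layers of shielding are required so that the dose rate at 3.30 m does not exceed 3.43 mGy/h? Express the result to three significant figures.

1.59 half-value layers

At 3.30 m, distance alone gives 213 × (0.727/3.30)² = 213 × 0.04853 = 10.34 mGy/h.
Further attenuation needed: 10.34/3.43 = 3.015.
n = log₂(3.015) = 1.592 half-value layers.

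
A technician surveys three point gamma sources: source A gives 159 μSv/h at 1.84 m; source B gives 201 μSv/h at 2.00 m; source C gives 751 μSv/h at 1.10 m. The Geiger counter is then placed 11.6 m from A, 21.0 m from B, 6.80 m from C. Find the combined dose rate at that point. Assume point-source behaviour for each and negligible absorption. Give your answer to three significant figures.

Each source contributes Iᵢ·(dᵢ/rᵢ)²; contributions add.
A: 159 × (1.84/11.6)² = 4.001 μSv/h
B: 201 × (2.00/21.0)² = 1.823 μSv/h
C: 751 × (1.10/6.80)² = 19.65 μSv/h
Total = 4.001 + 1.823 + 19.65 = 25.47 μSv/h.

25.5 μSv/h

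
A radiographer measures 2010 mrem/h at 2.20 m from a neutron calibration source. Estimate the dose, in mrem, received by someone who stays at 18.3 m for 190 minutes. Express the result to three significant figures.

Using I₁d₁² = I₂d₂², rate at 18.3 m:
(2.20/18.3)² = 0.01445, so 2010 × 0.01445 = 29.04 mrem/h.
Dose = rate × time = 29.04 mrem/h × 3.167 h = 91.97 mrem.

92.0 mrem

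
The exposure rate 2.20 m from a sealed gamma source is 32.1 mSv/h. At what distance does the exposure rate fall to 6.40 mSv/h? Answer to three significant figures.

Using I₁d₁² = I₂d₂², d₂ = d₁·√(I₁/I₂).
I₁/I₂ = 32.1/6.40 = 5.016, so d₂ = 2.20 × √5.016 = 4.927 m.

4.93 m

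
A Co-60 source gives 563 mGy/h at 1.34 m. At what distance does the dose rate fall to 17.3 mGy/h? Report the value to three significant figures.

By the inverse-square law, d₂ = d₁·√(I₁/I₂).
I₁/I₂ = 563/17.3 = 32.54, so d₂ = 1.34 × √32.54 = 7.644 m.

7.64 m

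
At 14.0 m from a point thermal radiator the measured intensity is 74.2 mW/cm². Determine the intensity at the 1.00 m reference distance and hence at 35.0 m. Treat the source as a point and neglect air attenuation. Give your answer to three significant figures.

Since intensity falls as 1/r²,
At 1.00 m: 74.2 × (14.0/1.00)² = 74.2 × 196.0 = 14540 mW/cm²
At 35.0 m: 14540 × (1.00/35.0)² = 14540 × 0.0008163 = 11.87 mW/cm².

14500 mW/cm²; 11.9 mW/cm²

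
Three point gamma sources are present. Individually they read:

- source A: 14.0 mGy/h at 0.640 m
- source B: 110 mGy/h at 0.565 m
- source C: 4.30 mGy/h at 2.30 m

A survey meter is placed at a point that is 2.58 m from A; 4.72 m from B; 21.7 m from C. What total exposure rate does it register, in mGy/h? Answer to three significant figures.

Each source contributes Iᵢ·(dᵢ/rᵢ)²; contributions add.
A: 14.0 × (0.640/2.58)² = 0.8615 mGy/h
B: 110 × (0.565/4.72)² = 1.576 mGy/h
C: 4.30 × (2.30/21.7)² = 0.04831 mGy/h
Total = 0.8615 + 1.576 + 0.04831 = 2.486 mGy/h.

2.49 mGy/h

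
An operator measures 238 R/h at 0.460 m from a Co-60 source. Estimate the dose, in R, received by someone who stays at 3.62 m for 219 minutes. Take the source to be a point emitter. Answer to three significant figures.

Intensity scales as (d₁/d₂)², so rate at 3.62 m:
238 × (0.460/3.62)² = 238 × 0.01615 = 3.844 R/h.
Dose = rate × time = 3.844 R/h × 3.650 h = 14.03 R.

14.0 R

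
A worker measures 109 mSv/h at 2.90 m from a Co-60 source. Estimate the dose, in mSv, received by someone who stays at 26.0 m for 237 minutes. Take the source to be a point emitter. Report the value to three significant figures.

5.36 mSv

By the inverse-square law, rate at 26.0 m:
109 × (2.90/26.0)² = 109 × 0.01244 = 1.356 mSv/h.
Dose = rate × time = 1.356 mSv/h × 3.950 h = 5.356 mSv.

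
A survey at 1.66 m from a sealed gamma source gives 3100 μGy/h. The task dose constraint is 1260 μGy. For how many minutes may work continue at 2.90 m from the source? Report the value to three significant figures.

Applying the 1/r² law, rate at 2.90 m:
(1.66/2.90)² = 0.3277, so 3100 × 0.3277 = 1016 μGy/h.
Stay time = 1260 μGy ÷ 1016 μGy/h = 1.240 h = 74.40 min.

74.4 min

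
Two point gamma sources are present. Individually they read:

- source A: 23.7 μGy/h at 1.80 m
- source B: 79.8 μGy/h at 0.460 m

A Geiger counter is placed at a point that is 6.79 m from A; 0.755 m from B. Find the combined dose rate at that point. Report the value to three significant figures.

31.3 μGy/h

Each source contributes Iᵢ·(dᵢ/rᵢ)²; contributions add.
A: 23.7 × (1.80/6.79)² = 1.666 μGy/h
B: 79.8 × (0.460/0.755)² = 29.62 μGy/h
Total = 1.666 + 29.62 = 31.29 μGy/h.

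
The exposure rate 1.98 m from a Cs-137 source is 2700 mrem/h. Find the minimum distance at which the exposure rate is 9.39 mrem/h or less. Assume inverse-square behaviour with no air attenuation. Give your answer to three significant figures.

Since intensity falls as 1/r², d₂ = d₁·√(I₁/I₂).
I₁/I₂ = 2700/9.39 = 287.5, so d₂ = 1.98 × √287.5 = 33.57 m.

33.6 m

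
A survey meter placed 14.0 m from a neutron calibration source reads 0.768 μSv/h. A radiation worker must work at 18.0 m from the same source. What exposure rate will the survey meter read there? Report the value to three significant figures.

Intensity scales as (d₁/d₂)², so scaling from 14.0 m to 18.0 m:
0.768 × (14.0/18.0)² = 0.768 × 0.6049 = 0.4646 μSv/h.

0.465 μSv/h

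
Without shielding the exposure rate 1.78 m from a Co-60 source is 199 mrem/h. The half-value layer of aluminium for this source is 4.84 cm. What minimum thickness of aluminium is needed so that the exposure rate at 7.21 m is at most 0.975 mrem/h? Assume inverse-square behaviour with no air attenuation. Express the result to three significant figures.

At 7.21 m, distance alone gives (1.78/7.21)² = 0.06095, so 199 × 0.06095 = 12.13 mrem/h.
Further attenuation needed: 12.13/0.975 = 12.44.
n = log₂(12.44) = 3.637 half-value layers.
Thickness = 3.637 × 4.84 cm = 17.60 cm.

17.6 cm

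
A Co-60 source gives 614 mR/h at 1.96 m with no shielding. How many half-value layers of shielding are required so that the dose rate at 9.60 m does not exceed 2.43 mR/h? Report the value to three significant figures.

At 9.60 m, distance alone gives 614 × (1.96/9.60)² = 614 × 0.04168 = 25.59 mR/h.
Further attenuation needed: 25.59/2.43 = 10.53.
n = log₂(10.53) = 3.396 half-value layers.

3.40 half-value layers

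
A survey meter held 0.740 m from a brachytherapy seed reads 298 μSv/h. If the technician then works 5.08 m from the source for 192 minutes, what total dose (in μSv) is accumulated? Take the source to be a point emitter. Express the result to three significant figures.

20.2 μSv

Since intensity falls as 1/r², rate at 5.08 m:
298 × (0.740/5.08)² = 298 × 0.02122 = 6.324 μSv/h.
Dose = rate × time = 6.324 μSv/h × 3.200 h = 20.24 μSv.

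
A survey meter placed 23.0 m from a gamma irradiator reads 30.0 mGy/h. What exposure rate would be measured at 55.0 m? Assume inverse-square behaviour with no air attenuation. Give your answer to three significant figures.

5.25 mGy/h

Since intensity falls as 1/r², scaling from 23.0 m to 55.0 m:
(23.0/55.0)² = 0.1749, so 30.0 × 0.1749 = 5.247 mGy/h.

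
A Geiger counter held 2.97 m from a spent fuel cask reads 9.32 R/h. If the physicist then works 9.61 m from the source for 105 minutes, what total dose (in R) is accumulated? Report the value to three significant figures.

Intensity scales as (d₁/d₂)², so rate at 9.61 m:
(2.97/9.61)² = 0.09551, so 9.32 × 0.09551 = 0.8902 R/h.
Dose = rate × time = 0.8902 R/h × 1.750 h = 1.558 R.

1.56 R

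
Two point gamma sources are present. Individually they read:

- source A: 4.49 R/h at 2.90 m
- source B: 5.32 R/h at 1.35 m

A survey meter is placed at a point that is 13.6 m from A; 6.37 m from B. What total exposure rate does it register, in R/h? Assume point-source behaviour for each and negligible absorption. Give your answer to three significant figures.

Each source contributes Iᵢ·(dᵢ/rᵢ)²; contributions add.
A: 4.49 × (2.90/13.6)² = 0.2042 R/h
B: 5.32 × (1.35/6.37)² = 0.2389 R/h
Total = 0.2042 + 0.2389 = 0.4431 R/h.

0.443 R/h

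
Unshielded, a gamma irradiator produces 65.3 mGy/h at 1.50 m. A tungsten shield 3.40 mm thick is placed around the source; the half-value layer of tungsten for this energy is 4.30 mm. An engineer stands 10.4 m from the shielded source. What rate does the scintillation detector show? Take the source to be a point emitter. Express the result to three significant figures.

0.785 mGy/h

Distance alone: 65.3 × (1.50/10.4)² = 65.3 × 0.02080 = 1.358 mGy/h.
Shield: 3.40/4.30 = 0.7907 half-value layers → attenuation 2^(−0.7907) = 0.5781.
Combined: 1.358 × 0.5781 = 0.7851 mGy/h.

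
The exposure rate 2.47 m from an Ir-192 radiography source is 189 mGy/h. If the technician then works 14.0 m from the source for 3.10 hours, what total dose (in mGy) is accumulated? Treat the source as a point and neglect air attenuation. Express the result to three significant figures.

18.2 mGy

Using I₁d₁² = I₂d₂², rate at 14.0 m:
189 × (2.47/14.0)² = 189 × 0.03113 = 5.884 mGy/h.
Dose = rate × time = 5.884 mGy/h × 3.100 h = 18.24 mGy.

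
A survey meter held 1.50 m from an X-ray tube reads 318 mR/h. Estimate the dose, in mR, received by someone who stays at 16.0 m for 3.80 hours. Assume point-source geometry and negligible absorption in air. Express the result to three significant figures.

10.6 mR

By the inverse-square law, rate at 16.0 m:
(1.50/16.0)² = 0.008789, so 318 × 0.008789 = 2.795 mR/h.
Dose = rate × time = 2.795 mR/h × 3.800 h = 10.62 mR.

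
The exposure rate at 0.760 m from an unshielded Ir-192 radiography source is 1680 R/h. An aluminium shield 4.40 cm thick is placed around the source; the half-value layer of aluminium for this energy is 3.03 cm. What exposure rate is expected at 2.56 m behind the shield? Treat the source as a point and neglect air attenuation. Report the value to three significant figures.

Distance alone: 1680 × (0.760/2.56)² = 1680 × 0.08813 = 148.1 R/h.
Shield: 4.40/3.03 = 1.452 half-value layers → attenuation 2^(−1.452) = 0.3655.
Combined: 148.1 × 0.3655 = 54.13 R/h.

54.1 R/h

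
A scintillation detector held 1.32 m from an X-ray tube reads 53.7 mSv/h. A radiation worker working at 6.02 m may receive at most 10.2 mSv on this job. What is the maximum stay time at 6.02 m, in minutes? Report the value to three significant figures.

Using I₁d₁² = I₂d₂², rate at 6.02 m:
53.7 × (1.32/6.02)² = 53.7 × 0.04808 = 2.582 mSv/h.
Stay time = 10.2 mSv ÷ 2.582 mSv/h = 3.950 h = 237.0 min.

237 min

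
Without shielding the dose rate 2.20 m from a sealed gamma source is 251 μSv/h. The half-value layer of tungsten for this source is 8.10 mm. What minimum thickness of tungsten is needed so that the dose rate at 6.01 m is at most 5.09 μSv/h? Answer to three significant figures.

At 6.01 m, distance alone gives (2.20/6.01)² = 0.1340, so 251 × 0.1340 = 33.63 μSv/h.
Further attenuation needed: 33.63/5.09 = 6.607.
n = log₂(6.607) = 2.724 half-value layers.
Thickness = 2.724 × 8.10 mm = 22.06 mm.

22.1 mm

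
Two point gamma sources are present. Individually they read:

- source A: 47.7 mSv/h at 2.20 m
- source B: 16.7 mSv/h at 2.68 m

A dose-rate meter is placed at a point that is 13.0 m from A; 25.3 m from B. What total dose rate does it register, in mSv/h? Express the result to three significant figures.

1.55 mSv/h

Each source contributes Iᵢ·(dᵢ/rᵢ)²; contributions add.
A: 47.7 × (2.20/13.0)² = 1.366 mSv/h
B: 16.7 × (2.68/25.3)² = 0.1874 mSv/h
Total = 1.366 + 0.1874 = 1.553 mSv/h.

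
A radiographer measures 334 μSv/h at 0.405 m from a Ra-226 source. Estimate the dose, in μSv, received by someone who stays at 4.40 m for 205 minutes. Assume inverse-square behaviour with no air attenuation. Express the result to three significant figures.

Since intensity falls as 1/r², rate at 4.40 m:
334 × (0.405/4.40)² = 334 × 0.008472 = 2.830 μSv/h.
Dose = rate × time = 2.830 μSv/h × 3.417 h = 9.670 μSv.

9.67 μSv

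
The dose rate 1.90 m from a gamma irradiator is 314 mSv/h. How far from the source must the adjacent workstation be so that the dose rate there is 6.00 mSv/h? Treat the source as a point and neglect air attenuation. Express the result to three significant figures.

13.7 m

Applying the 1/r² law, d₂ = d₁·√(I₁/I₂).
I₁/I₂ = 314/6.00 = 52.33, so d₂ = 1.90 × √52.33 = 13.74 m.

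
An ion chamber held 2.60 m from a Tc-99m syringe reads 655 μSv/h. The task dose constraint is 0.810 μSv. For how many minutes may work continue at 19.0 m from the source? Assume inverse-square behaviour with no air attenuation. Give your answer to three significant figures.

Intensity scales as (d₁/d₂)², so rate at 19.0 m:
(2.60/19.0)² = 0.01873, so 655 × 0.01873 = 12.27 μSv/h.
Stay time = 0.810 μSv ÷ 12.27 μSv/h = 0.06601 h = 3.961 min.

3.96 min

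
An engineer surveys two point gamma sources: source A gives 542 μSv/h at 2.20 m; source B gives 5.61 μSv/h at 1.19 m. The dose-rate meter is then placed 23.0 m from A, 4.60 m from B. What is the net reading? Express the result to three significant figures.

5.33 μSv/h

By superposition, sum each source's inverse-square contribution:
A: 542 × (2.20/23.0)² = 4.959 μSv/h
B: 5.61 × (1.19/4.60)² = 0.3754 μSv/h
Total = 4.959 + 0.3754 = 5.334 μSv/h.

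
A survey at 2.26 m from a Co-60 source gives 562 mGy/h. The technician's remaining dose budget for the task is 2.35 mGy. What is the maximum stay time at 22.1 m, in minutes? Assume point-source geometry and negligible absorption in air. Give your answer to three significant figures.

24.0 min

Intensity scales as (d₁/d₂)², so rate at 22.1 m:
(2.26/22.1)² = 0.01046, so 562 × 0.01046 = 5.879 mGy/h.
Stay time = 2.35 mGy ÷ 5.879 mGy/h = 0.3997 h = 23.98 min.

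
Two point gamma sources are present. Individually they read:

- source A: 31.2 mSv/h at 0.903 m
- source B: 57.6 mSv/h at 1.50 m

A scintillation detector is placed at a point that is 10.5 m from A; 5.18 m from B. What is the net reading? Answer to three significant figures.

By superposition, sum each source's inverse-square contribution:
A: 31.2 × (0.903/10.5)² = 0.2308 mSv/h
B: 57.6 × (1.50/5.18)² = 4.830 mSv/h
Total = 0.2308 + 4.830 = 5.061 mSv/h.

5.06 mSv/h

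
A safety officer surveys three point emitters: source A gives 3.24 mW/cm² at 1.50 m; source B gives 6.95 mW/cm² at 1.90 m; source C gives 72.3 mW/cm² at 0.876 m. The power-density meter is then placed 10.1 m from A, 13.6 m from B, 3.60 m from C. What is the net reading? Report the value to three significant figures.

4.49 mW/cm²

Each source contributes Iᵢ·(dᵢ/rᵢ)²; contributions add.
A: 3.24 × (1.50/10.1)² = 0.07146 mW/cm²
B: 6.95 × (1.90/13.6)² = 0.1356 mW/cm²
C: 72.3 × (0.876/3.60)² = 4.281 mW/cm²
Total = 0.07146 + 0.1356 + 4.281 = 4.488 mW/cm².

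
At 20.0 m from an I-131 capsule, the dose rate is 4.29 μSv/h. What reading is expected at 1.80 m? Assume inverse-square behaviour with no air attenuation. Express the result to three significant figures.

Using I₁d₁² = I₂d₂², the rate at 1.80 m is
(20.0/1.80)² = 123.5, so 4.29 × 123.5 = 529.8 μSv/h.

530 μSv/h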